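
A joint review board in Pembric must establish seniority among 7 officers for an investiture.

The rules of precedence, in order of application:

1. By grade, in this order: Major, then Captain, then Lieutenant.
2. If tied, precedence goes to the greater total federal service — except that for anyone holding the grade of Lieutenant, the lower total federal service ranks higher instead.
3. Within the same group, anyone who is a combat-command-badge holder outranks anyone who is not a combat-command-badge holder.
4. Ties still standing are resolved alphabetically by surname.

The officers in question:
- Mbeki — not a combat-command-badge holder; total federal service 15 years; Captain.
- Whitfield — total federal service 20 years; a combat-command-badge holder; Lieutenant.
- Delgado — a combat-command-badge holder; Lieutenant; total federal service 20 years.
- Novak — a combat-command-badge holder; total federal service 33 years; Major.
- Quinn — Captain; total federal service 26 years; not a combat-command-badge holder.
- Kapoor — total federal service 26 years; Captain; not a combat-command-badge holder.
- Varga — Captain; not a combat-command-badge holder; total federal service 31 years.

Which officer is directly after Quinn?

Mbeki

By grade: Novak (Major); then Varga, Kapoor, Quinn and Mbeki (Captain); then Delgado and Whitfield (Lieutenant).
Among Varga, Kapoor, Quinn and Mbeki, by total federal service (higher first): Varga (31 years) before Kapoor and Quinn (26 years) before Mbeki (15 years).
Kapoor and Quinn are each not a combat-command-badge holder, so the next rule applies.
Among Kapoor and Quinn, alphabetically by surname: Kapoor before Quinn.
Delgado and Whitfield both have total federal service 20 years, so the next rule applies.
Delgado and Whitfield are each a combat-command-badge holder, so the next rule applies.
Among Delgado and Whitfield, alphabetically by surname: Delgado before Whitfield.
Order: Novak, Varga, Kapoor, Quinn, Mbeki, Delgado, Whitfield.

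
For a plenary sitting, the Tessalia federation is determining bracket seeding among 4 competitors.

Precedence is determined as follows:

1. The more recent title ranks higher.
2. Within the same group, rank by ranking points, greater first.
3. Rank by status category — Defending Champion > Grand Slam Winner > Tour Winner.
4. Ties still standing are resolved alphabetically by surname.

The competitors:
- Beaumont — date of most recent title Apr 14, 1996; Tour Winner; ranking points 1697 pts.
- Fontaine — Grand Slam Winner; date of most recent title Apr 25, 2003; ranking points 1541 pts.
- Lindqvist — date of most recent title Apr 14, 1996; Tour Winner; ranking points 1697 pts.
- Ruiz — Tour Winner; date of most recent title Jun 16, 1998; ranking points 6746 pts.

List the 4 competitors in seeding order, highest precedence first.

By date of most recent title (later first): Fontaine (Apr 25, 2003); then Ruiz (Jun 16, 1998); then Beaumont and Lindqvist (both Apr 14, 1996).
Beaumont and Lindqvist both have ranking points 1697 pts, so the next rule applies.
Beaumont and Lindqvist are each Tour Winner, so the next rule applies.
Among Beaumont and Lindqvist, alphabetically by surname: Beaumont before Lindqvist.
Full order: Fontaine, Ruiz, Beaumont, Lindqvist.

Fontaine, Ruiz, Beaumont, Lindqvist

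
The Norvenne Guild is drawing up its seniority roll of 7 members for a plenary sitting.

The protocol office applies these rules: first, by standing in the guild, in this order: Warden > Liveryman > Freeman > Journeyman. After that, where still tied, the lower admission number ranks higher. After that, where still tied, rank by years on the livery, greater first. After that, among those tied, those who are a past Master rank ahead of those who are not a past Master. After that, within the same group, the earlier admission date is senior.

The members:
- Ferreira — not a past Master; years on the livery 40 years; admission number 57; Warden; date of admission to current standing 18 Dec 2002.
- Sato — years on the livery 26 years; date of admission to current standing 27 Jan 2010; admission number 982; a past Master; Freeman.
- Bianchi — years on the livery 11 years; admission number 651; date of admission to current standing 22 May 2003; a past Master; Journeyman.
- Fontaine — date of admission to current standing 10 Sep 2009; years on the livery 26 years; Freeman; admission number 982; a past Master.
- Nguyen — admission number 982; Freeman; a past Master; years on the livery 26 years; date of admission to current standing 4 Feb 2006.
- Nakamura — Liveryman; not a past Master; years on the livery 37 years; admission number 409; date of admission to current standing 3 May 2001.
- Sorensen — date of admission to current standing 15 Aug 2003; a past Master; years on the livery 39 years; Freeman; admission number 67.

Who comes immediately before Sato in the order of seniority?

Fontaine

By standing in the guild: Ferreira (Warden); then Nakamura (Liveryman); then Sorensen, Nguyen, Fontaine and Sato (Freeman); then Bianchi (Journeyman).
Among Sorensen, Nguyen, Fontaine and Sato, by admission number (lower first): Sorensen (67) before Nguyen, Fontaine and Sato (982).
Nguyen, Fontaine and Sato all have years on the livery 26 years, so the next rule applies.
Nguyen, Fontaine and Sato are each a past Master, so the next rule applies.
Among Nguyen, Fontaine and Sato, by date of admission to current standing (earlier first): Nguyen (4 Feb 2006) before Fontaine (10 Sep 2009) before Sato (27 Jan 2010).
Order: Ferreira, Nakamura, Sorensen, Nguyen, Fontaine, Sato, Bianchi.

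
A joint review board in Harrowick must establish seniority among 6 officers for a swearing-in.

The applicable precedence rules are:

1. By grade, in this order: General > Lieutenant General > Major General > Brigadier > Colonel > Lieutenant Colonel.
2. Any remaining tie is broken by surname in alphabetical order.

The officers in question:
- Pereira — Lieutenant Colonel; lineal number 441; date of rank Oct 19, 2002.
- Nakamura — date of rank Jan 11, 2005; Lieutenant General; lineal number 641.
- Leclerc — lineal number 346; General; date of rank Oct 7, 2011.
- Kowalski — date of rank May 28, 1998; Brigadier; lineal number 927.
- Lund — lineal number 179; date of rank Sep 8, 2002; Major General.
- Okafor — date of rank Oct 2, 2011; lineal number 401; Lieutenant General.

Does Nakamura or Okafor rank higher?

Nakamura

By grade: Leclerc (General); then Nakamura and Okafor (Lieutenant General); then Lund (Major General); then Kowalski (Brigadier); then Pereira (Lieutenant Colonel).
Among Nakamura and Okafor, alphabetically by surname: Nakamura before Okafor.
So Nakamura takes precedence.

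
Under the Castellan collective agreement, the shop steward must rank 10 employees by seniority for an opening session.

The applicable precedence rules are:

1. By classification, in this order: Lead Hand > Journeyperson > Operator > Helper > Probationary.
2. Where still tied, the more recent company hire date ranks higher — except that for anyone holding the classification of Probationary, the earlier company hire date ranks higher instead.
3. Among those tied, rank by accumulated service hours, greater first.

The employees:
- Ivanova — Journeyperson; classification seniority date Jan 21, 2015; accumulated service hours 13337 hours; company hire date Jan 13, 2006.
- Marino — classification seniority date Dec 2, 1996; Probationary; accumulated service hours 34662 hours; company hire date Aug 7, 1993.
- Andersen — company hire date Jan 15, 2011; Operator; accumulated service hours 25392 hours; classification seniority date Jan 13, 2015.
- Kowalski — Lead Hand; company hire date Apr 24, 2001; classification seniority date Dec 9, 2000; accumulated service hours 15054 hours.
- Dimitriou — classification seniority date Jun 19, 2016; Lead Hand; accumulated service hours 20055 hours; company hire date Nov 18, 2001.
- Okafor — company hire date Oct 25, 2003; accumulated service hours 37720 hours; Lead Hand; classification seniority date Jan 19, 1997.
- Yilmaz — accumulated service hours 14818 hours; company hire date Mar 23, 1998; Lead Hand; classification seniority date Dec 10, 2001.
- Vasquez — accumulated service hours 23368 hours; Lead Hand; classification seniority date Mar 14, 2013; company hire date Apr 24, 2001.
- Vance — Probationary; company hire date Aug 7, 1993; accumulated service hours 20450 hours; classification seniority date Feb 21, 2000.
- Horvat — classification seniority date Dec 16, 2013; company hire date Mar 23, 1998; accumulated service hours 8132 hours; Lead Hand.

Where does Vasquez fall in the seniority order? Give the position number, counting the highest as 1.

3

By classification: Okafor, Dimitriou, Vasquez, Kowalski, Yilmaz and Horvat (Lead Hand); then Ivanova (Journeyperson); then Andersen (Operator); then Marino and Vance (Probationary).
Among Okafor, Dimitriou, Vasquez, Kowalski, Yilmaz and Horvat, by company hire date (later first): Okafor (Oct 25, 2003) before Dimitriou (Nov 18, 2001) before Vasquez and Kowalski (Apr 24, 2001) before Yilmaz and Horvat (Mar 23, 1998).
Among Vasquez and Kowalski, by accumulated service hours (higher first): Vasquez (23368 hours) before Kowalski (15054 hours).
Among Yilmaz and Horvat, by accumulated service hours (higher first): Yilmaz (14818 hours) before Horvat (8132 hours).
Marino and Vance both have company hire date Aug 7, 1993, so the next rule applies.
Among Marino and Vance, by accumulated service hours (higher first): Marino (34662 hours) before Vance (20450 hours).
Order: Okafor, Dimitriou, Vasquez, Kowalski, Yilmaz, Horvat, Ivanova, Andersen, Marino, Vance. So position 3.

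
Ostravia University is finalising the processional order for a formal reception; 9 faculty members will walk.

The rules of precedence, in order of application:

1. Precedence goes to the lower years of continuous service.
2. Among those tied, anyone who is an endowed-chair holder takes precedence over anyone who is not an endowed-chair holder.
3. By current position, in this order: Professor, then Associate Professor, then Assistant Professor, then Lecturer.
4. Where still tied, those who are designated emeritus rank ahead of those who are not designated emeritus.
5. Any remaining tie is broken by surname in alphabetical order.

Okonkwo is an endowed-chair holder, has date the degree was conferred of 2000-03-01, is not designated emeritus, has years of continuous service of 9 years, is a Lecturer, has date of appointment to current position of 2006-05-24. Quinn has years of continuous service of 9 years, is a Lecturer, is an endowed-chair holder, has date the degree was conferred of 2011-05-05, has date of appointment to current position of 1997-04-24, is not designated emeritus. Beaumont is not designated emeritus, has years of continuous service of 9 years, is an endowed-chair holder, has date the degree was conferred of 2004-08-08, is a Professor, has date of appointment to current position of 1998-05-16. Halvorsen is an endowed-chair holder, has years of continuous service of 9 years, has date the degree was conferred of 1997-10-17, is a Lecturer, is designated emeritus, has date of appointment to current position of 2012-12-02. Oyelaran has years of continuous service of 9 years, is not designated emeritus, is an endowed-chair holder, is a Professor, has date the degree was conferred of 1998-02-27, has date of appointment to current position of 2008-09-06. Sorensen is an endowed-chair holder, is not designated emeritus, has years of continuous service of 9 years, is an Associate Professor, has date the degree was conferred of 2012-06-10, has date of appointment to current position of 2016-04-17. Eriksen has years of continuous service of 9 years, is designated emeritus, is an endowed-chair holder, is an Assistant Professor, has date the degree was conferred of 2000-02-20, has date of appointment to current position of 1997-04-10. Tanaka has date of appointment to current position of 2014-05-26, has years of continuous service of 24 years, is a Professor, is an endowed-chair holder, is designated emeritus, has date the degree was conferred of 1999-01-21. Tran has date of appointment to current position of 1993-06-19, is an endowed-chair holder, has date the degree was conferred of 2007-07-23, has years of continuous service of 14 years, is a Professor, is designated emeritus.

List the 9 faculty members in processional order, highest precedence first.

By years of continuous service (lower first): Beaumont, Oyelaran, Sorensen, Eriksen, Halvorsen, Okonkwo and Quinn (each 9 years); then Tran (14 years); then Tanaka (24 years).
Beaumont, Oyelaran, Sorensen, Eriksen, Halvorsen, Okonkwo and Quinn are each an endowed-chair holder, so the next rule applies.
Among Beaumont, Oyelaran, Sorensen, Eriksen, Halvorsen, Okonkwo and Quinn, by current position: Beaumont and Oyelaran (Professor) before Sorensen (Associate Professor) before Eriksen (Assistant Professor) before Halvorsen, Okonkwo and Quinn (Lecturer).
Beaumont and Oyelaran are each not designated emeritus, so the next rule applies.
Among Beaumont and Oyelaran, alphabetically by surname: Beaumont before Oyelaran.
Among Halvorsen, Okonkwo and Quinn, designated emeritus before not designated emeritus: Halvorsen (designated emeritus) before Okonkwo and Quinn (not designated emeritus).
Among Okonkwo and Quinn, alphabetically by surname: Okonkwo before Quinn.
Full order: Beaumont, Oyelaran, Sorensen, Eriksen, Halvorsen, Okonkwo, Quinn, Tran, Tanaka.

Beaumont, Oyelaran, Sorensen, Eriksen, Halvorsen, Okonkwo, Quinn, Tran, Tanaka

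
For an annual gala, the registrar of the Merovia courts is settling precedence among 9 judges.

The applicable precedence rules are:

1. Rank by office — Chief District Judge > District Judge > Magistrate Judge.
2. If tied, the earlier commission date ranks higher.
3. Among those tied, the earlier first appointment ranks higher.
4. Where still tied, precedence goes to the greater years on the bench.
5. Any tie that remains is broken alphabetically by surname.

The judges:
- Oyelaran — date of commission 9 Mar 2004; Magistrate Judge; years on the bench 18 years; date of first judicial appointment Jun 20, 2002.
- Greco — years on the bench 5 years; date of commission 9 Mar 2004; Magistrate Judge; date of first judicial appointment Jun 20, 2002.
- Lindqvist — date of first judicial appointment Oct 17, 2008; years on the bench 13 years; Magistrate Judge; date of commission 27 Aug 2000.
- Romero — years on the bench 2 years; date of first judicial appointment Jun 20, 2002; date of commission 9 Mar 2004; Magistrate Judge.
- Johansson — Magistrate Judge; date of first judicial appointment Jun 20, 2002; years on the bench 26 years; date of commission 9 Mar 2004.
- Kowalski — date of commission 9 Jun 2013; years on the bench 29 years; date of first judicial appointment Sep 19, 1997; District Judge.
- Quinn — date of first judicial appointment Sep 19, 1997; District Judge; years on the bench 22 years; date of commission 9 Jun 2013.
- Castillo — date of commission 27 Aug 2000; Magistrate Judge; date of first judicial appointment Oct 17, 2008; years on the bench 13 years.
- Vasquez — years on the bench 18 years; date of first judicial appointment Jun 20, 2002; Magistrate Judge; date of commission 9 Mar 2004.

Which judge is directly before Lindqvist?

Castillo

By office: Kowalski and Quinn (District Judge); then Castillo, Lindqvist, Johansson, Oyelaran, Vasquez, Greco and Romero (Magistrate Judge).
Kowalski and Quinn both have date of commission 9 Jun 2013, so the next rule applies.
Kowalski and Quinn both have date of first judicial appointment Sep 19, 1997, so the next rule applies.
Among Kowalski and Quinn, by years on the bench (higher first): Kowalski (29 years) before Quinn (22 years).
Among Castillo, Lindqvist, Johansson, Oyelaran, Vasquez, Greco and Romero, by date of commission (earlier first): Castillo and Lindqvist (27 Aug 2000) before Johansson, Oyelaran, Vasquez, Greco and Romero (9 Mar 2004).
Castillo and Lindqvist both have date of first judicial appointment Oct 17, 2008, so the next rule applies.
Castillo and Lindqvist both have years on the bench 13 years, so the next rule applies.
Among Castillo and Lindqvist, alphabetically by surname: Castillo before Lindqvist.
Johansson, Oyelaran, Vasquez, Greco and Romero all have date of first judicial appointment Jun 20, 2002, so the next rule applies.
Among Johansson, Oyelaran, Vasquez, Greco and Romero, by years on the bench (higher first): Johansson (26 years) before Oyelaran and Vasquez (18 years) before Greco (5 years) before Romero (2 years).
Among Oyelaran and Vasquez, alphabetically by surname: Oyelaran before Vasquez.
Order: Kowalski, Quinn, Castillo, Lindqvist, Johansson, Oyelaran, Vasquez, Greco, Romero.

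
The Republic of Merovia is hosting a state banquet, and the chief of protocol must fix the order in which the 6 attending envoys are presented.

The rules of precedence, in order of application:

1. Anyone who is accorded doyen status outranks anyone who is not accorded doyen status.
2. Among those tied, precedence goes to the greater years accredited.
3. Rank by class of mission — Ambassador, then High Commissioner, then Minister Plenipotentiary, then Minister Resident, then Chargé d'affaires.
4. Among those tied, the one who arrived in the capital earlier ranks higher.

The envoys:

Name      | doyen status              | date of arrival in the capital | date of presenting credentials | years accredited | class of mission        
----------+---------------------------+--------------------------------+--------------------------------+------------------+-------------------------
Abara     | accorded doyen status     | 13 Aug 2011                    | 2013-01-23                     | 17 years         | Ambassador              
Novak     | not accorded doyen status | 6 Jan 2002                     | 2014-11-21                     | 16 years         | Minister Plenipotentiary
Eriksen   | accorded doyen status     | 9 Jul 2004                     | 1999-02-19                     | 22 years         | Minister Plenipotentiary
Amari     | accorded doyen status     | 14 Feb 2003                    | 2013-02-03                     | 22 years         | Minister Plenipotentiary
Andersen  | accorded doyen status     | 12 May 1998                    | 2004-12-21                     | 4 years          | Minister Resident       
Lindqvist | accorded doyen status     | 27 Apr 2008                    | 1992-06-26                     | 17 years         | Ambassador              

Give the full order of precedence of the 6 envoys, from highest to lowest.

By the first rule: Amari, Eriksen, Lindqvist, Abara and Andersen (each accorded doyen status); then Novak (not accorded doyen status).
Among Amari, Eriksen, Lindqvist, Abara and Andersen, by years accredited (higher first): Amari and Eriksen (22 years) before Lindqvist and Abara (17 years) before Andersen (4 years).
Amari and Eriksen are each Minister Plenipotentiary, so the next rule applies.
Among Amari and Eriksen, by date of arrival in the capital (earlier first): Amari (14 Feb 2003) before Eriksen (9 Jul 2004).
Lindqvist and Abara are each Ambassador, so the next rule applies.
Among Lindqvist and Abara, by date of arrival in the capital (earlier first): Lindqvist (27 Apr 2008) before Abara (13 Aug 2011).
Full order: Amari, Eriksen, Lindqvist, Abara, Andersen, Novak.

Amari, Eriksen, Lindqvist, Abara, Andersen, Novak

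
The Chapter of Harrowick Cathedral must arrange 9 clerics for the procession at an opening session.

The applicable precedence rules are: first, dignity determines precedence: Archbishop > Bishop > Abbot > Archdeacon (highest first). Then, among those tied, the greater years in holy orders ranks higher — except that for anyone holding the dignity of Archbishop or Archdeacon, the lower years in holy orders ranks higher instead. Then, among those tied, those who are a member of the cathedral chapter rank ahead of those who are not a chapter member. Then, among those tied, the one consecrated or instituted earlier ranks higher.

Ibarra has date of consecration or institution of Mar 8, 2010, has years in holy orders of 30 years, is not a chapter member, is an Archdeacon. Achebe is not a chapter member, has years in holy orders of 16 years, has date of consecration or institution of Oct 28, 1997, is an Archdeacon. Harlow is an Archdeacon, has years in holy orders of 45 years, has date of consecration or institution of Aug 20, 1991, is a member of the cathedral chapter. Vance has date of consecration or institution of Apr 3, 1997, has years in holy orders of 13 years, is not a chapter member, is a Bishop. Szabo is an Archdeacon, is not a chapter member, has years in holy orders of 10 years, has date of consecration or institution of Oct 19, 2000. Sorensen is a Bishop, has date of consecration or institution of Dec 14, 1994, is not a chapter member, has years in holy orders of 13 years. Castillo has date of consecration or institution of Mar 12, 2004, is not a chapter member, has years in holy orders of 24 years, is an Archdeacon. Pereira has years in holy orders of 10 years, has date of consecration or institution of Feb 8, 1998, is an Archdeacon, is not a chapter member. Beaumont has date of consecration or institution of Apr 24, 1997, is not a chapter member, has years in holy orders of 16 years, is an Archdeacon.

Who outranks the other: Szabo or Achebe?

By dignity: Sorensen and Vance (Bishop); then Pereira, Szabo, Beaumont, Achebe, Castillo, Ibarra and Harlow (Archdeacon).
Sorensen and Vance both have years in holy orders 13 years, so the next rule applies.
Sorensen and Vance are each not a chapter member, so the next rule applies.
Among Sorensen and Vance, by date of consecration or institution (earlier first): Sorensen (Dec 14, 1994) before Vance (Apr 3, 1997).
Among Pereira, Szabo, Beaumont, Achebe, Castillo, Ibarra and Harlow, by years in holy orders (lower first) (reversed rule for this group): Pereira and Szabo (10 years) before Beaumont and Achebe (16 years) before Castillo (24 years) before Ibarra (30 years) before Harlow (45 years).
Pereira and Szabo are each not a chapter member, so the next rule applies.
Among Pereira and Szabo, by date of consecration or institution (earlier first): Pereira (Feb 8, 1998) before Szabo (Oct 19, 2000).
Beaumont and Achebe are each not a chapter member, so the next rule applies.
Among Beaumont and Achebe, by date of consecration or institution (earlier first): Beaumont (Apr 24, 1997) before Achebe (Oct 28, 1997).
So Szabo takes precedence.

Szabo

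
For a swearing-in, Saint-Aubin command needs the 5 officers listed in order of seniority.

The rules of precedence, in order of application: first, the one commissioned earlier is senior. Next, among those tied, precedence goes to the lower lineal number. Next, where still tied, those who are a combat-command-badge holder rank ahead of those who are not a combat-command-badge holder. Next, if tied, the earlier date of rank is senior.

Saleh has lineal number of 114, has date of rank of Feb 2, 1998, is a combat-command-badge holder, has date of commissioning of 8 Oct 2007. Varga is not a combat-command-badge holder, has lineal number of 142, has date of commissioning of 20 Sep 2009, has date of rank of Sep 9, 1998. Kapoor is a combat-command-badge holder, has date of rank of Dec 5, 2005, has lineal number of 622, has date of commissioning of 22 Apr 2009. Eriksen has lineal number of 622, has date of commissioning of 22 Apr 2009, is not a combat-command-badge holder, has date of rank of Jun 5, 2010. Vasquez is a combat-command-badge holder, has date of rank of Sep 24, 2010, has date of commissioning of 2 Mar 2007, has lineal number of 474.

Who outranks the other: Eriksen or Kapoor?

By date of commissioning (earlier first): Vasquez (2 Mar 2007); then Saleh (8 Oct 2007); then Kapoor and Eriksen (both 22 Apr 2009); then Varga (20 Sep 2009).
Kapoor and Eriksen both have lineal number 622, so the next rule applies.
Among Kapoor and Eriksen, a combat-command-badge holder before not a combat-command-badge holder: Kapoor (a combat-command-badge holder) before Eriksen (not a combat-command-badge holder).
So Kapoor takes precedence.

Kapoor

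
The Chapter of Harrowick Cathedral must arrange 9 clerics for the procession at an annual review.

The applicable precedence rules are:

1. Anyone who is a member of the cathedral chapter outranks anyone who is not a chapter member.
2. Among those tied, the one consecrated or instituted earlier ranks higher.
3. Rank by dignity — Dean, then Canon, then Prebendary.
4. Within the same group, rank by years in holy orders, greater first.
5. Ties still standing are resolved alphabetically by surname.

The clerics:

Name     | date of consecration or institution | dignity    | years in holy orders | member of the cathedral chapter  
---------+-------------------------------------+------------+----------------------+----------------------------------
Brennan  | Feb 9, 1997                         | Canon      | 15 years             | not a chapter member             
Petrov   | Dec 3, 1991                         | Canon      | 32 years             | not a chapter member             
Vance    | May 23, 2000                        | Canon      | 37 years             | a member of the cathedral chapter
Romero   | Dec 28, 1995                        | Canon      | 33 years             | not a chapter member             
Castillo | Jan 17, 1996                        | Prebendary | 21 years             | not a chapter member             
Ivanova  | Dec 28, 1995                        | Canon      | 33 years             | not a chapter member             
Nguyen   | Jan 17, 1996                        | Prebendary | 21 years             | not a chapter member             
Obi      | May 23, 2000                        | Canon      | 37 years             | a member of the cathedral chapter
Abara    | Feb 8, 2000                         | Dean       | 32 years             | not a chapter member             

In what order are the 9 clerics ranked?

By the first rule: Obi and Vance (both a member of the cathedral chapter); then Petrov, Ivanova, Romero, Castillo, Nguyen, Brennan and Abara (each not a chapter member).
Obi and Vance both have date of consecration or institution May 23, 2000, so the next rule applies.
Obi and Vance are each Canon, so the next rule applies.
Obi and Vance both have years in holy orders 37 years, so the next rule applies.
Among Obi and Vance, alphabetically by surname: Obi before Vance.
Among Petrov, Ivanova, Romero, Castillo, Nguyen, Brennan and Abara, by date of consecration or institution (earlier first): Petrov (Dec 3, 1991) before Ivanova and Romero (Dec 28, 1995) before Castillo and Nguyen (Jan 17, 1996) before Brennan (Feb 9, 1997) before Abara (Feb 8, 2000).
Ivanova and Romero are each Canon, so the next rule applies.
Ivanova and Romero both have years in holy orders 33 years, so the next rule applies.
Among Ivanova and Romero, alphabetically by surname: Ivanova before Romero.
Castillo and Nguyen are each Prebendary, so the next rule applies.
Castillo and Nguyen both have years in holy orders 21 years, so the next rule applies.
Among Castillo and Nguyen, alphabetically by surname: Castillo before Nguyen.
Full order: Obi, Vance, Petrov, Ivanova, Romero, Castillo, Nguyen, Brennan, Abara.

Obi, Vance, Petrov, Ivanova, Romero, Castillo, Nguyen, Brennan, Abara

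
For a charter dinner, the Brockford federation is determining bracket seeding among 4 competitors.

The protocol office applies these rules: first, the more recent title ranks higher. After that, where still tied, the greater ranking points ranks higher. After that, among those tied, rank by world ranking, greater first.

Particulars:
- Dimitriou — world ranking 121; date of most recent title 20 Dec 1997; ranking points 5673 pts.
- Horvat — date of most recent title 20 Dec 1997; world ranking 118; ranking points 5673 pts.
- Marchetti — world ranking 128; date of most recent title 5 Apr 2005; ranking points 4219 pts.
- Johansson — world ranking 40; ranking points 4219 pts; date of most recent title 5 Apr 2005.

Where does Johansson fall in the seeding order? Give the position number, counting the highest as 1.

By date of most recent title (later first): Marchetti and Johansson (both 5 Apr 2005); then Dimitriou and Horvat (both 20 Dec 1997).
Marchetti and Johansson both have ranking points 4219 pts, so the next rule applies.
Among Marchetti and Johansson, by world ranking (higher first): Marchetti (128) before Johansson (40).
Dimitriou and Horvat both have ranking points 5673 pts, so the next rule applies.
Among Dimitriou and Horvat, by world ranking (higher first): Dimitriou (121) before Horvat (118).
Order: Marchetti, Johansson, Dimitriou, Horvat. So position 2.

2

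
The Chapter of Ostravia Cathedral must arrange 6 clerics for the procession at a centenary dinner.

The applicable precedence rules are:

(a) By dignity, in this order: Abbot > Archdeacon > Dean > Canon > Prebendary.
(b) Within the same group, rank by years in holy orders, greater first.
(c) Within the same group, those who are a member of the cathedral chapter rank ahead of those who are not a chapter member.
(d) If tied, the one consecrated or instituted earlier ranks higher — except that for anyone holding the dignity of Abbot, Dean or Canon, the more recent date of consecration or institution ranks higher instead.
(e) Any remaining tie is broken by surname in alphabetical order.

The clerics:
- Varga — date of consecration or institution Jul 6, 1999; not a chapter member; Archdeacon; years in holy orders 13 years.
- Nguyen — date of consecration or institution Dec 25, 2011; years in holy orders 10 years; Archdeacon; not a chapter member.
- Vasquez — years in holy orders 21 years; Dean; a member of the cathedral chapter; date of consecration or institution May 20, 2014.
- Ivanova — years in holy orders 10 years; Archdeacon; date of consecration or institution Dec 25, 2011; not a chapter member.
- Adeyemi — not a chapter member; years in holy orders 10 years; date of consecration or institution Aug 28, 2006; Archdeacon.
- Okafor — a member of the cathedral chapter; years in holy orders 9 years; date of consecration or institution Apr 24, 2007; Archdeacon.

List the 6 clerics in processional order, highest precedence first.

By dignity: Varga, Adeyemi, Ivanova, Nguyen and Okafor (Archdeacon); then Vasquez (Dean).
Among Varga, Adeyemi, Ivanova, Nguyen and Okafor, by years in holy orders (higher first): Varga (13 years) before Adeyemi, Ivanova and Nguyen (10 years) before Okafor (9 years).
Adeyemi, Ivanova and Nguyen are each not a chapter member, so the next rule applies.
Among Adeyemi, Ivanova and Nguyen, by date of consecration or institution (earlier first): Adeyemi (Aug 28, 2006) before Ivanova and Nguyen (Dec 25, 2011).
Among Ivanova and Nguyen, alphabetically by surname: Ivanova before Nguyen.
Full order: Varga, Adeyemi, Ivanova, Nguyen, Okafor, Vasquez.

Varga, Adeyemi, Ivanova, Nguyen, Okafor, Vasquez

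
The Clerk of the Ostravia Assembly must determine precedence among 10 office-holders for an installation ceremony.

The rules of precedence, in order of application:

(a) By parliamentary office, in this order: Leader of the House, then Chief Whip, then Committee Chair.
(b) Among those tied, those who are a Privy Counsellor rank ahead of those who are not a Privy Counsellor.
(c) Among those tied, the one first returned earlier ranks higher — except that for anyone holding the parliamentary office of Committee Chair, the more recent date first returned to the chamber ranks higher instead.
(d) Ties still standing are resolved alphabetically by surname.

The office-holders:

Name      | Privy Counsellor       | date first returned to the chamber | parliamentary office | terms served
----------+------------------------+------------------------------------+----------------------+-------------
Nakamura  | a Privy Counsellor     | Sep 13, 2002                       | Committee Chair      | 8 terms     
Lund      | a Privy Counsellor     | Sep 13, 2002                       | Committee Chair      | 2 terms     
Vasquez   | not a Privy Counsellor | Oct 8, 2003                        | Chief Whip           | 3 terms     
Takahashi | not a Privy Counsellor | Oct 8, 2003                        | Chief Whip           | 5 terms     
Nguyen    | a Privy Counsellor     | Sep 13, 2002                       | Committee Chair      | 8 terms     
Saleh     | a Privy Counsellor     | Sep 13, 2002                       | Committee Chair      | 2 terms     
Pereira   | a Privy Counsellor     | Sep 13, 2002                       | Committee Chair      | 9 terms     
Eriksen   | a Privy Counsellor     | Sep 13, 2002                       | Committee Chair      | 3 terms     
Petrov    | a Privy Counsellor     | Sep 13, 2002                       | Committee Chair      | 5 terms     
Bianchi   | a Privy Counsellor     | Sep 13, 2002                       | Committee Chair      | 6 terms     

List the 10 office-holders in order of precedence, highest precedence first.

By parliamentary office: Takahashi and Vasquez (Chief Whip); then Bianchi, Eriksen, Lund, Nakamura, Nguyen, Pereira, Petrov and Saleh (Committee Chair).
Takahashi and Vasquez are each not a Privy Counsellor, so the next rule applies.
Takahashi and Vasquez both have date first returned to the chamber Oct 8, 2003, so the next rule applies.
Among Takahashi and Vasquez, alphabetically by surname: Takahashi before Vasquez.
Bianchi, Eriksen, Lund, Nakamura, Nguyen, Pereira, Petrov and Saleh are each a Privy Counsellor, so the next rule applies.
Bianchi, Eriksen, Lund, Nakamura, Nguyen, Pereira, Petrov and Saleh all have date first returned to the chamber Sep 13, 2002, so the next rule applies.
Among Bianchi, Eriksen, Lund, Nakamura, Nguyen, Pereira, Petrov and Saleh, alphabetically by surname: Bianchi before Eriksen before Lund before Nakamura before Nguyen before Pereira before Petrov before Saleh.
Full order: Takahashi, Vasquez, Bianchi, Eriksen, Lund, Nakamura, Nguyen, Pereira, Petrov, Saleh.

Takahashi, Vasquez, Bianchi, Eriksen, Lund, Nakamura, Nguyen, Pereira, Petrov, Saleh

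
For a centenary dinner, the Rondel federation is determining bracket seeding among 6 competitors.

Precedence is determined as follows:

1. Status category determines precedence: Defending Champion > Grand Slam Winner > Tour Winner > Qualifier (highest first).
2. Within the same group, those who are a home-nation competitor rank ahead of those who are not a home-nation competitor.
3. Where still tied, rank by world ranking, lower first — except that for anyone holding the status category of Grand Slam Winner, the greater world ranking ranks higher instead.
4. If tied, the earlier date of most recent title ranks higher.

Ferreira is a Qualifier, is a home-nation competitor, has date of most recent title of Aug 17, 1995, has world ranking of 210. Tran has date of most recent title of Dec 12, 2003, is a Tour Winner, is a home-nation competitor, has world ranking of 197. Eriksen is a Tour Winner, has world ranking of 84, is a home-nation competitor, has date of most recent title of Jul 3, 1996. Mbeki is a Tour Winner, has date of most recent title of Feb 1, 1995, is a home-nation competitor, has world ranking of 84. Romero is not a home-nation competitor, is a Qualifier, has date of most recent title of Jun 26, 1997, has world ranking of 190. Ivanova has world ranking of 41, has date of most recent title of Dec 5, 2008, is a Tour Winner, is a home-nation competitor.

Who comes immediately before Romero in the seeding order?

By status category: Ivanova, Mbeki, Eriksen and Tran (Tour Winner); then Ferreira and Romero (Qualifier).
Ivanova, Mbeki, Eriksen and Tran are each a home-nation competitor, so the next rule applies.
Among Ivanova, Mbeki, Eriksen and Tran, by world ranking (lower first): Ivanova (41) before Mbeki and Eriksen (84) before Tran (197).
Among Mbeki and Eriksen, by date of most recent title (earlier first): Mbeki (Feb 1, 1995) before Eriksen (Jul 3, 1996).
Among Ferreira and Romero, a home-nation competitor before not a home-nation competitor: Ferreira (a home-nation competitor) before Romero (not a home-nation competitor).
Order: Ivanova, Mbeki, Eriksen, Tran, Ferreira, Romero.

Ferreira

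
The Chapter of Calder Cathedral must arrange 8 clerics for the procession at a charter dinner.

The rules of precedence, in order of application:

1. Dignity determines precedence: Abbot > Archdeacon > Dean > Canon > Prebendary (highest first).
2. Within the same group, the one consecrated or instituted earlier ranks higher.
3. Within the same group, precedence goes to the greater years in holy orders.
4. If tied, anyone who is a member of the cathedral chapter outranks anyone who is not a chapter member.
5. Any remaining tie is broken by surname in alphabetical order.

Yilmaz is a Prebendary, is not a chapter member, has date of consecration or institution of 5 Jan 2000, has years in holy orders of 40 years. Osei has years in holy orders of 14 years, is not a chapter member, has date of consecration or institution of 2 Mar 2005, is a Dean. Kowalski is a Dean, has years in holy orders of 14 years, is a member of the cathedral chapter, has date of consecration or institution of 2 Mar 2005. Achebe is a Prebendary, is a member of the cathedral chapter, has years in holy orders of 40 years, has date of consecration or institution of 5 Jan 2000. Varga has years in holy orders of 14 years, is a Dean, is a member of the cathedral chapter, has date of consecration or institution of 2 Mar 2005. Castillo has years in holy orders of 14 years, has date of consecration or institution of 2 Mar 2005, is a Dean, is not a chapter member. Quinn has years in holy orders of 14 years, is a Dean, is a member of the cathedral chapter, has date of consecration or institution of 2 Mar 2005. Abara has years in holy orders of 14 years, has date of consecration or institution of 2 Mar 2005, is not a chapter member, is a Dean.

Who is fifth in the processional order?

Castillo

By dignity: Kowalski, Quinn, Varga, Abara, Castillo and Osei (Dean); then Achebe and Yilmaz (Prebendary).
Kowalski, Quinn, Varga, Abara, Castillo and Osei all have date of consecration or institution 2 Mar 2005, so the next rule applies.
Kowalski, Quinn, Varga, Abara, Castillo and Osei all have years in holy orders 14 years, so the next rule applies.
Among Kowalski, Quinn, Varga, Abara, Castillo and Osei, a member of the cathedral chapter before not a chapter member: Kowalski, Quinn and Varga (a member of the cathedral chapter) before Abara, Castillo and Osei (not a chapter member).
Among Kowalski, Quinn and Varga, alphabetically by surname: Kowalski before Quinn before Varga.
Among Abara, Castillo and Osei, alphabetically by surname: Abara before Castillo before Osei.
Achebe and Yilmaz both have date of consecration or institution 5 Jan 2000, so the next rule applies.
Achebe and Yilmaz both have years in holy orders 40 years, so the next rule applies.
Among Achebe and Yilmaz, a member of the cathedral chapter before not a chapter member: Achebe (a member of the cathedral chapter) before Yilmaz (not a chapter member).
Order: Kowalski, Quinn, Varga, Abara, Castillo, Osei, Achebe, Yilmaz.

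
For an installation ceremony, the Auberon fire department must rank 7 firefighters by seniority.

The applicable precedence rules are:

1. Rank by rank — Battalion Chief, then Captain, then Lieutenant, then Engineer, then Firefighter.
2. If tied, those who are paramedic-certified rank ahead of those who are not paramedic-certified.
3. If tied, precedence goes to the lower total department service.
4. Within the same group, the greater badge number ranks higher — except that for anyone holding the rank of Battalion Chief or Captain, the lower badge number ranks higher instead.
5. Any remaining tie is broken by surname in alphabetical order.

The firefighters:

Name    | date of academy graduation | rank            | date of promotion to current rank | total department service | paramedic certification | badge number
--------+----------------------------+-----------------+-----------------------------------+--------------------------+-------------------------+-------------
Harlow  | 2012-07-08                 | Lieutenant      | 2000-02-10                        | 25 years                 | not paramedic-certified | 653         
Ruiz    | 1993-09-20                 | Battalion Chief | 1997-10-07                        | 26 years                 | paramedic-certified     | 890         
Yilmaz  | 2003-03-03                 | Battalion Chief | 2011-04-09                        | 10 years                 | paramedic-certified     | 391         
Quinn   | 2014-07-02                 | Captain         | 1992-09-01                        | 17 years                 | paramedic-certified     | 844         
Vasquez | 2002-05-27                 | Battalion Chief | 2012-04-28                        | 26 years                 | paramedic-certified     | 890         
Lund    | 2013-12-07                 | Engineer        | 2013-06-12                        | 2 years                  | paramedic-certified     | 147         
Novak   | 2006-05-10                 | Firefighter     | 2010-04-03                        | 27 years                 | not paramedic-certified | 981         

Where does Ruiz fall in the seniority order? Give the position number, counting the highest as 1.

2

By rank: Yilmaz, Ruiz and Vasquez (Battalion Chief); then Quinn (Captain); then Harlow (Lieutenant); then Lund (Engineer); then Novak (Firefighter).
Yilmaz, Ruiz and Vasquez are each paramedic-certified, so the next rule applies.
Among Yilmaz, Ruiz and Vasquez, by total department service (lower first): Yilmaz (10 years) before Ruiz and Vasquez (26 years).
Ruiz and Vasquez both have badge number 890, so the next rule applies.
Among Ruiz and Vasquez, alphabetically by surname: Ruiz before Vasquez.
Order: Yilmaz, Ruiz, Vasquez, Quinn, Harlow, Lund, Novak. So position 2.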